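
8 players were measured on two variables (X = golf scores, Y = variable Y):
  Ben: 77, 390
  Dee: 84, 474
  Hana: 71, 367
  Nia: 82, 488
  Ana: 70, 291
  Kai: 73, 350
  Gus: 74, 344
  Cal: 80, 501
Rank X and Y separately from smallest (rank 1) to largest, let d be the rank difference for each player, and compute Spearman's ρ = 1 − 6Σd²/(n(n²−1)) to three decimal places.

0.810

Ranks of variable 1: 5, 8, 2, 7, 1, 3, 4, 6
Ranks of variable 2: 5, 6, 4, 7, 1, 3, 2, 8
d = r₁ − r₂: 0, 2, -2, 0, 0, 0, 2, -2
d²: 0, 4, 4, 0, 0, 0, 4, 4; Σd² = 16
ρ = 1 − 6·16/(8·63) = 1 − 96/504 = 0.810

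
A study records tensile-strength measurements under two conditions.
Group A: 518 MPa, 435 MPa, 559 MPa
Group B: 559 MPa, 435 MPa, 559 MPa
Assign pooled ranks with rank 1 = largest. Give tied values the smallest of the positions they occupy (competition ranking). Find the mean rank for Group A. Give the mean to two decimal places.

3.33

Sorted (descending): 559, 559, 559, 518, 435, 435
The 3 values of 559 occupy positions 1–3 → each gets rank 1.
The 2 values of 435 occupy positions 5–6 → each gets rank 5.
Group A values → pooled ranks: 518→4, 435→5, 559→1
Mean rank = (4 + 5 + 1) / 3 = 3.33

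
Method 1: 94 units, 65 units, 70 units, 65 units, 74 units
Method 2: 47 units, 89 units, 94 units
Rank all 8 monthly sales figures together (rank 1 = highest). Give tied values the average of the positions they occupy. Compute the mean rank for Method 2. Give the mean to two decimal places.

Sorted (descending): 94, 94, 89, 74, 70, 65, 65, 47
The 2 values of 94 occupy positions 1–2 → average rank (1+2)/2 = 1.5.
The 2 values of 65 occupy positions 6–7 → average rank (6+7)/2 = 6.5.
Method 2 values → pooled ranks: 47→8, 89→3, 94→1.5
Mean rank = (8 + 3 + 1.5) / 3 = 4.17

4.17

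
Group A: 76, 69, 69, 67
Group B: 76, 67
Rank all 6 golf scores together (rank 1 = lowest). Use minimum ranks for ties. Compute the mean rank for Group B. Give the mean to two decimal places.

Sorted (ascending): 67, 67, 69, 69, 76, 76
The 2 values of 67 occupy positions 1–2 → each gets rank 1.
The 2 values of 69 occupy positions 3–4 → each gets rank 3.
The 2 values of 76 occupy positions 5–6 → each gets rank 5.
Group B values → pooled ranks: 76→5, 67→1
Mean rank = (5 + 1) / 2 = 3.00

3.00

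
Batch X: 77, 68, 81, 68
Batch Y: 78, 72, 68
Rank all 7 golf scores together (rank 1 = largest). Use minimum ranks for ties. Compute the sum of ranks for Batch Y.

11

Sorted (descending): 81, 78, 77, 72, 68, 68, 68
The 3 values of 68 occupy positions 5–7 → each gets rank 5.
Batch Y values → pooled ranks: 78→2, 72→4, 68→5
Rank sum = 2 + 4 + 5 = 11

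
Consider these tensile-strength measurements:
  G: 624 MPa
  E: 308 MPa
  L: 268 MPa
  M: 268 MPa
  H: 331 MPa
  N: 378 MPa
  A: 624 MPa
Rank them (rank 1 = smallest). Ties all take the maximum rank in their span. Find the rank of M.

2

Sorted (ascending): 268, 268, 308, 331, 378, 624, 624
The 2 values of 268 occupy positions 1–2 → each gets rank 2.
The 2 values of 624 occupy positions 6–7 → each gets rank 7.
M has value 268 MPa → rank 2.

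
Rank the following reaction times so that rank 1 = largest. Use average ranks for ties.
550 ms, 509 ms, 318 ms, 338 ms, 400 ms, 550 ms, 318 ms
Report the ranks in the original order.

1.5, 3, 6.5, 5, 4, 1.5, 6.5

Sorted (descending): 550, 550, 509, 400, 338, 318, 318
The 2 values of 550 occupy positions 1–2 → average rank (1+2)/2 = 1.5.
The 2 values of 318 occupy positions 6–7 → average rank (6+7)/2 = 6.5.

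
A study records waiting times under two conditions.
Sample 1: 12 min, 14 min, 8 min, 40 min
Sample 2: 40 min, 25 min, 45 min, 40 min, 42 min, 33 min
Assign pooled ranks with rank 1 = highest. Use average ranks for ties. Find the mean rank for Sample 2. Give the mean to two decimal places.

4.00

Sorted (descending): 45, 42, 40, 40, 40, 33, 25, 14, 12, 8
The 3 values of 40 occupy positions 3–5 → average rank 4.
Sample 2 values → pooled ranks: 40→4, 25→7, 45→1, 40→4, 42→2, 33→6
Mean rank = (4 + 7 + 1 + 4 + 2 + 6) / 6 = 4.00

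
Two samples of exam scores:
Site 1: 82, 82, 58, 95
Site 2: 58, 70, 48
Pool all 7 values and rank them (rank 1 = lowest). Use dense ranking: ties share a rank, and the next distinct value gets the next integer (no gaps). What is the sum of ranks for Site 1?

15

Sorted (ascending): 48, 58, 58, 70, 82, 82, 95
The 2 values of 58 share dense rank 2.
The 2 values of 82 share dense rank 4.
Remaining distinct values take the next consecutive integers.
Site 1 values → pooled ranks: 82→4, 82→4, 58→2, 95→5
Rank sum = 4 + 4 + 2 + 5 = 15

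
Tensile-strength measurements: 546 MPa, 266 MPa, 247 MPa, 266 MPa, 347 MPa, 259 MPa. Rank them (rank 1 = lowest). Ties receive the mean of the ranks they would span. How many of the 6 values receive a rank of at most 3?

2

Sorted (ascending): 247, 259, 266, 266, 347, 546
The 2 values of 266 occupy positions 3–4 → average rank (3+4)/2 = 3.5.
Ranks ≤ 3: {1, 2} → 2 values.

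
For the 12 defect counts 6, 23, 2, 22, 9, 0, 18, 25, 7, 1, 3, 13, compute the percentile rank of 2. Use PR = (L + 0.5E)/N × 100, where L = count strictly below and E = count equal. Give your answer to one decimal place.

N = 12.
Strictly below 2: 2. Equal to 2: 1.
PR = (2 + 0.5·1)/12 × 100 = 20.8

20.8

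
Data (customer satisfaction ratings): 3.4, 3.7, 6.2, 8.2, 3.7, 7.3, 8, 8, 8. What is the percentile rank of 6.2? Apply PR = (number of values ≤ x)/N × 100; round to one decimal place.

N = 9.
Strictly below 6.2: 3. Equal to 6.2: 1.
PR = 4/9 × 100 = 44.4

44.4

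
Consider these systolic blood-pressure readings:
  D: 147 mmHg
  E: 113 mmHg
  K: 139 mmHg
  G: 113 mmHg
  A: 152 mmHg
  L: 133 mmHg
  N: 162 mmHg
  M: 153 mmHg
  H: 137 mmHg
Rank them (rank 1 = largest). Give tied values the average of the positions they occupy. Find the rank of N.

Sorted (descending): 162, 153, 152, 147, 139, 137, 133, 113, 113
The 2 values of 113 occupy positions 8–9 → average rank (8+9)/2 = 8.5.
N has value 162 mmHg → rank 1.

1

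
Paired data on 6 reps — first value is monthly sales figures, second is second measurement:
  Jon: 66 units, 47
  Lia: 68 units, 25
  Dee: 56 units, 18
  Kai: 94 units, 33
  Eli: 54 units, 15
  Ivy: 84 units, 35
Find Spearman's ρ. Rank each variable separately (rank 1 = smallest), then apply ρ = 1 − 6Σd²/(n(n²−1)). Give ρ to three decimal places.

0.600

Ranks of variable 1: 3, 4, 2, 6, 1, 5
Ranks of variable 2: 6, 3, 2, 4, 1, 5
d = r₁ − r₂: -3, 1, 0, 2, 0, 0
d²: 9, 1, 0, 4, 0, 0; Σd² = 14
ρ = 1 − 6·14/(6·35) = 1 − 84/210 = 0.600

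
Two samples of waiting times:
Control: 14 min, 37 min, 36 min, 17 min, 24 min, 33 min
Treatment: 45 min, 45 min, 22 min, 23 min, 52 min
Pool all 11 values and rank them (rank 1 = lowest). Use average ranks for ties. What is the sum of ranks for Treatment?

Sorted (ascending): 14, 17, 22, 23, 24, 33, 36, 37, 45, 45, 52
The 2 values of 45 occupy positions 9–10 → average rank (9+10)/2 = 9.5.
Treatment values → pooled ranks: 45→9.5, 45→9.5, 22→3, 23→4, 52→11
Rank sum = 9.5 + 9.5 + 3 + 4 + 11 = 37

37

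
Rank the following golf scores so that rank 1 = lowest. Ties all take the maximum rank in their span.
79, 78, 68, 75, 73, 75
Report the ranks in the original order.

Sorted (ascending): 68, 73, 75, 75, 78, 79
The 2 values of 75 occupy positions 3–4 → each gets rank 4.

6, 5, 1, 4, 2, 4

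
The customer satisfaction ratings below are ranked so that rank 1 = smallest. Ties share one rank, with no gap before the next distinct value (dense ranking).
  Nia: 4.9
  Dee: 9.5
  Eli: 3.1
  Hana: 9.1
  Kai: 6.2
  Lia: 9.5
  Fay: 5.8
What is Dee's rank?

6

Sorted (ascending): 3.1, 4.9, 5.8, 6.2, 9.1, 9.5, 9.5
The 2 values of 9.5 share dense rank 6.
Remaining distinct values take the next consecutive integers.
Dee has value 9.5 → rank 6.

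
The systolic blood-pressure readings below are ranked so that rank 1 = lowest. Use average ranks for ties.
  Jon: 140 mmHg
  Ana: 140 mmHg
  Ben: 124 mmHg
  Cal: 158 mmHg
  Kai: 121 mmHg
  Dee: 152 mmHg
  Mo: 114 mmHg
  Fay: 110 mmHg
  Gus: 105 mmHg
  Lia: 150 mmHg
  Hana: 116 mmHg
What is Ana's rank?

7.5

Sorted (ascending): 105, 110, 114, 116, 121, 124, 140, 140, 150, 152, 158
The 2 values of 140 occupy positions 7–8 → average rank (7+8)/2 = 7.5.
Ana has value 140 mmHg → rank 7.5.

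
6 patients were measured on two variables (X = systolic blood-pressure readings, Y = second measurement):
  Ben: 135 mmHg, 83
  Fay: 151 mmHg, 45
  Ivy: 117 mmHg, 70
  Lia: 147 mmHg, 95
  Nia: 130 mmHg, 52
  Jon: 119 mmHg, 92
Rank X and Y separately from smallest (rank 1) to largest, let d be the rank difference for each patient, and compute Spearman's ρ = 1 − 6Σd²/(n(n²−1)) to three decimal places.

Ranks of variable 1: 4, 6, 1, 5, 3, 2
Ranks of variable 2: 4, 1, 3, 6, 2, 5
d = r₁ − r₂: 0, 5, -2, -1, 1, -3
d²: 0, 25, 4, 1, 1, 9; Σd² = 40
ρ = 1 − 6·40/(6·35) = 1 − 240/210 = -0.143

-0.143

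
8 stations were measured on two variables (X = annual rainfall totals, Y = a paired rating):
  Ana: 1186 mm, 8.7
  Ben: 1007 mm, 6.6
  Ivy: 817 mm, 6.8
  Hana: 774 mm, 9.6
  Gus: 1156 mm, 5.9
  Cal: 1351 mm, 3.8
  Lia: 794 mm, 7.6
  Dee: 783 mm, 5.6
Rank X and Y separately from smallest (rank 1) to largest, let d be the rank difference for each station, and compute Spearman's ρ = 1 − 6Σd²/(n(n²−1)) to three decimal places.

Ranks of variable 1: 7, 5, 4, 1, 6, 8, 3, 2
Ranks of variable 2: 7, 4, 5, 8, 3, 1, 6, 2
d = r₁ − r₂: 0, 1, -1, -7, 3, 7, -3, 0
d²: 0, 1, 1, 49, 9, 49, 9, 0; Σd² = 118
ρ = 1 − 6·118/(8·63) = 1 − 708/504 = -0.405

-0.405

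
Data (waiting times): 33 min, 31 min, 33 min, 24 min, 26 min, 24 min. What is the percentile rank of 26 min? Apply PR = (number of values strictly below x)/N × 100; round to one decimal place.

33.3

N = 6.
Strictly below 26: 2. Equal to 26: 1.
PR = 2/6 × 100 = 33.3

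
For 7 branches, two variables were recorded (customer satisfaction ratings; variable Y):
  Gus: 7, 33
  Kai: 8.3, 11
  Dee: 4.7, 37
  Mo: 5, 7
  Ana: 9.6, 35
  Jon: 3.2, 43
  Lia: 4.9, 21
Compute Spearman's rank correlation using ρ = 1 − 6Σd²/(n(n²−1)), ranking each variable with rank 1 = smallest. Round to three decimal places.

-0.464

Ranks of variable 1: 5, 6, 2, 4, 7, 1, 3
Ranks of variable 2: 4, 2, 6, 1, 5, 7, 3
d = r₁ − r₂: 1, 4, -4, 3, 2, -6, 0
d²: 1, 16, 16, 9, 4, 36, 0; Σd² = 82
ρ = 1 − 6·82/(7·48) = 1 − 492/336 = -0.464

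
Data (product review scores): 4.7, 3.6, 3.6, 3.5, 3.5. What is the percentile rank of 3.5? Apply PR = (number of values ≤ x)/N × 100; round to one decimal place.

40.0

N = 5.
Strictly below 3.5: 0. Equal to 3.5: 2.
PR = 2/5 × 100 = 40.0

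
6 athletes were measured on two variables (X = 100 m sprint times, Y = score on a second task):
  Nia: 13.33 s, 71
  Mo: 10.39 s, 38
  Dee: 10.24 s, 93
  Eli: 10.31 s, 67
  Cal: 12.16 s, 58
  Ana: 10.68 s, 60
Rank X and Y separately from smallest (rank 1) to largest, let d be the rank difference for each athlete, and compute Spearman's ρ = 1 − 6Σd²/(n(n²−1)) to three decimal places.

-0.257

Ranks of variable 1: 6, 3, 1, 2, 5, 4
Ranks of variable 2: 5, 1, 6, 4, 2, 3
d = r₁ − r₂: 1, 2, -5, -2, 3, 1
d²: 1, 4, 25, 4, 9, 1; Σd² = 44
ρ = 1 − 6·44/(6·35) = 1 − 264/210 = -0.257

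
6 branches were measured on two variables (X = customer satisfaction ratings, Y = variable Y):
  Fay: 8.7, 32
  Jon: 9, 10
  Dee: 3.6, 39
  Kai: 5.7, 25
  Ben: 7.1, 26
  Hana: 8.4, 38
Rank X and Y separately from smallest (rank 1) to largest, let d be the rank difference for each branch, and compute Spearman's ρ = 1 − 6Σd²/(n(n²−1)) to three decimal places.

-0.486

Ranks of variable 1: 5, 6, 1, 2, 3, 4
Ranks of variable 2: 4, 1, 6, 2, 3, 5
d = r₁ − r₂: 1, 5, -5, 0, 0, -1
d²: 1, 25, 25, 0, 0, 1; Σd² = 52
ρ = 1 − 6·52/(6·35) = 1 − 312/210 = -0.486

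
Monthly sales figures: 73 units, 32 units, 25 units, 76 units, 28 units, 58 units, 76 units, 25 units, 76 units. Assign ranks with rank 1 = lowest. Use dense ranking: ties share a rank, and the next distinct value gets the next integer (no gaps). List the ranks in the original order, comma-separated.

Sorted (ascending): 25, 25, 28, 32, 58, 73, 76, 76, 76
The 2 values of 25 share dense rank 1.
The 3 values of 76 share dense rank 6.
Remaining distinct values take the next consecutive integers.

5, 3, 1, 6, 2, 4, 6, 1, 6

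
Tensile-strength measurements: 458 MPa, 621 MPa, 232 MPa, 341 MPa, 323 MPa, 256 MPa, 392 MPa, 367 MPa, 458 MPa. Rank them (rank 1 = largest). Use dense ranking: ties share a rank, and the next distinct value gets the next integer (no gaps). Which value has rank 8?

232

Sorted (descending): 621, 458, 458, 392, 367, 341, 323, 256, 232
The 2 values of 458 share dense rank 2.
Remaining distinct values take the next consecutive integers.
Rank 8 → value 232.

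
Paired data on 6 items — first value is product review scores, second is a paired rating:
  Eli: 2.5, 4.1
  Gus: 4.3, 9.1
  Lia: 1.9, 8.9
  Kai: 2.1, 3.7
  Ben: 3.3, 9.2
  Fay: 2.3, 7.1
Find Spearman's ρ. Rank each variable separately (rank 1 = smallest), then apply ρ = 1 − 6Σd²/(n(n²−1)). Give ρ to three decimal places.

Ranks of variable 1: 4, 6, 1, 2, 5, 3
Ranks of variable 2: 2, 5, 4, 1, 6, 3
d = r₁ − r₂: 2, 1, -3, 1, -1, 0
d²: 4, 1, 9, 1, 1, 0; Σd² = 16
ρ = 1 − 6·16/(6·35) = 1 − 96/210 = 0.543

0.543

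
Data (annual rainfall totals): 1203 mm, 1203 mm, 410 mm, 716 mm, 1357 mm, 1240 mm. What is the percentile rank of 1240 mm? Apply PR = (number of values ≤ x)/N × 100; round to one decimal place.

N = 6.
Strictly below 1240: 4. Equal to 1240: 1.
PR = 5/6 × 100 = 83.3

83.3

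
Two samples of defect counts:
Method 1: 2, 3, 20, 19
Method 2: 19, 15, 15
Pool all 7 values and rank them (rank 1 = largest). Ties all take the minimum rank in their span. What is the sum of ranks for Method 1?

16

Sorted (descending): 20, 19, 19, 15, 15, 3, 2
The 2 values of 19 occupy positions 2–3 → each gets rank 2.
The 2 values of 15 occupy positions 4–5 → each gets rank 4.
Method 1 values → pooled ranks: 2→7, 3→6, 20→1, 19→2
Rank sum = 7 + 6 + 1 + 2 = 16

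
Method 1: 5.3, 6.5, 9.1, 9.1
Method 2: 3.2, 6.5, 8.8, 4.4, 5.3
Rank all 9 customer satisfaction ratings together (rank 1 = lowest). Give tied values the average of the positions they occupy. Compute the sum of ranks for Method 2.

Sorted (ascending): 3.2, 4.4, 5.3, 5.3, 6.5, 6.5, 8.8, 9.1, 9.1
The 2 values of 5.3 occupy positions 3–4 → average rank (3+4)/2 = 3.5.
The 2 values of 6.5 occupy positions 5–6 → average rank (5+6)/2 = 5.5.
The 2 values of 9.1 occupy positions 8–9 → average rank (8+9)/2 = 8.5.
Method 2 values → pooled ranks: 3.2→1, 6.5→5.5, 8.8→7, 4.4→2, 5.3→3.5
Rank sum = 1 + 5.5 + 7 + 2 + 3.5 = 19

19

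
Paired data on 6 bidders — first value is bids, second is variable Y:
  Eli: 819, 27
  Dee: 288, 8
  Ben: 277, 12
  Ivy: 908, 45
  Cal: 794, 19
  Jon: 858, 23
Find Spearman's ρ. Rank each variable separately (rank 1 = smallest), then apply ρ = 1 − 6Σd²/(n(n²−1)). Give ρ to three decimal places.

Ranks of variable 1: 4, 2, 1, 6, 3, 5
Ranks of variable 2: 5, 1, 2, 6, 3, 4
d = r₁ − r₂: -1, 1, -1, 0, 0, 1
d²: 1, 1, 1, 0, 0, 1; Σd² = 4
ρ = 1 − 6·4/(6·35) = 1 − 24/210 = 0.886

0.886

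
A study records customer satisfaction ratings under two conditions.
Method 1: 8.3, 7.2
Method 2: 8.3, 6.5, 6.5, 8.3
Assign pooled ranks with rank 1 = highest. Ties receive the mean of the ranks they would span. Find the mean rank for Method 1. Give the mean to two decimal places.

3.00

Sorted (descending): 8.3, 8.3, 8.3, 7.2, 6.5, 6.5
The 3 values of 8.3 occupy positions 1–3 → average rank 2.
The 2 values of 6.5 occupy positions 5–6 → average rank (5+6)/2 = 5.5.
Method 1 values → pooled ranks: 8.3→2, 7.2→4
Mean rank = (2 + 4) / 2 = 3.00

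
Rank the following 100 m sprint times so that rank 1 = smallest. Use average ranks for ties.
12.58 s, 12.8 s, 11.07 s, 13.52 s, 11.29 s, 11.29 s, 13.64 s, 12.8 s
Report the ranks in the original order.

Sorted (ascending): 11.07, 11.29, 11.29, 12.58, 12.8, 12.8, 13.52, 13.64
The 2 values of 11.29 occupy positions 2–3 → average rank (2+3)/2 = 2.5.
The 2 values of 12.8 occupy positions 5–6 → average rank (5+6)/2 = 5.5.

4, 5.5, 1, 7, 2.5, 2.5, 8, 5.5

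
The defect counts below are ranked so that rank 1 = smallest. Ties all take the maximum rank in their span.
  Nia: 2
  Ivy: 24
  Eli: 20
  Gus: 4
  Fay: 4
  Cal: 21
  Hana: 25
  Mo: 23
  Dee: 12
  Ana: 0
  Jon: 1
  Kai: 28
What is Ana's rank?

Sorted (ascending): 0, 1, 2, 4, 4, 12, 20, 21, 23, 24, 25, 28
The 2 values of 4 occupy positions 4–5 → each gets rank 5.
Ana has value 0 → rank 1.

1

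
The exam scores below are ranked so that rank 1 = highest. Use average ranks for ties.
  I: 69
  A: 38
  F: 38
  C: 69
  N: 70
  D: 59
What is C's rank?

2.5

Sorted (descending): 70, 69, 69, 59, 38, 38
The 2 values of 69 occupy positions 2–3 → average rank (2+3)/2 = 2.5.
The 2 values of 38 occupy positions 5–6 → average rank (5+6)/2 = 5.5.
C has value 69 → rank 2.5.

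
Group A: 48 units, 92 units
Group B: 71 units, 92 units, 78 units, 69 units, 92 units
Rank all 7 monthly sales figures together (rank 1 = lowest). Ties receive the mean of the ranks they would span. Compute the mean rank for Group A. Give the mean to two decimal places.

Sorted (ascending): 48, 69, 71, 78, 92, 92, 92
The 3 values of 92 occupy positions 5–7 → average rank 6.
Group A values → pooled ranks: 48→1, 92→6
Mean rank = (1 + 6) / 2 = 3.50

3.50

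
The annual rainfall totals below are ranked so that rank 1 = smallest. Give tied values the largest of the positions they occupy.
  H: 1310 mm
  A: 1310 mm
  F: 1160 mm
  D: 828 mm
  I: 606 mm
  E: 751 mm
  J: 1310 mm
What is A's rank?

7

Sorted (ascending): 606, 751, 828, 1160, 1310, 1310, 1310
The 3 values of 1310 occupy positions 5–7 → each gets rank 7.
A has value 1310 mm → rank 7.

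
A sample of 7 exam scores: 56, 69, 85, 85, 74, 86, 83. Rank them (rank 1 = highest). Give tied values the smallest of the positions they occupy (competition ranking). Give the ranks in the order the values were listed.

7, 6, 2, 2, 5, 1, 4

Sorted (descending): 86, 85, 85, 83, 74, 69, 56
The 2 values of 85 occupy positions 2–3 → each gets rank 2.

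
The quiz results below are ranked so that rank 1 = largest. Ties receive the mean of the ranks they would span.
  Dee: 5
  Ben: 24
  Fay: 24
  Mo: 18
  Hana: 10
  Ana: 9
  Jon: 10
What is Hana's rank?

Sorted (descending): 24, 24, 18, 10, 10, 9, 5
The 2 values of 24 occupy positions 1–2 → average rank (1+2)/2 = 1.5.
The 2 values of 10 occupy positions 4–5 → average rank (4+5)/2 = 4.5.
Hana has value 10 → rank 4.5.

4.5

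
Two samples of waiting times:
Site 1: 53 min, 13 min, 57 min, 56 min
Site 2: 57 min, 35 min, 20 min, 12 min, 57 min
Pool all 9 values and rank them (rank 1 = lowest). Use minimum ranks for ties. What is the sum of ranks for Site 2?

Sorted (ascending): 12, 13, 20, 35, 53, 56, 57, 57, 57
The 3 values of 57 occupy positions 7–9 → each gets rank 7.
Site 2 values → pooled ranks: 57→7, 35→4, 20→3, 12→1, 57→7
Rank sum = 7 + 4 + 3 + 1 + 7 = 22

22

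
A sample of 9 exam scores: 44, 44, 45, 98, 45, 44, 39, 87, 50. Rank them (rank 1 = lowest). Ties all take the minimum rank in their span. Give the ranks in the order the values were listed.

2, 2, 5, 9, 5, 2, 1, 8, 7

Sorted (ascending): 39, 44, 44, 44, 45, 45, 50, 87, 98
The 3 values of 44 occupy positions 2–4 → each gets rank 2.
The 2 values of 45 occupy positions 5–6 → each gets rank 5.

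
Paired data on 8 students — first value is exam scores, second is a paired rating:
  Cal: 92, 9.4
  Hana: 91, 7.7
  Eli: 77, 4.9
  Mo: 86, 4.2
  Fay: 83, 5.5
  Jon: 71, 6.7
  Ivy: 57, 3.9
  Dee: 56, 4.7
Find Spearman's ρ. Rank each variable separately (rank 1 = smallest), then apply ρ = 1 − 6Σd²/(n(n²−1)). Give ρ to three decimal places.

0.643

Ranks of variable 1: 8, 7, 4, 6, 5, 3, 2, 1
Ranks of variable 2: 8, 7, 4, 2, 5, 6, 1, 3
d = r₁ − r₂: 0, 0, 0, 4, 0, -3, 1, -2
d²: 0, 0, 0, 16, 0, 9, 1, 4; Σd² = 30
ρ = 1 − 6·30/(8·63) = 1 − 180/504 = 0.643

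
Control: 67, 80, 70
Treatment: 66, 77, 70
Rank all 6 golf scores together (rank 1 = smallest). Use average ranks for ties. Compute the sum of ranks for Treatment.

Sorted (ascending): 66, 67, 70, 70, 77, 80
The 2 values of 70 occupy positions 3–4 → average rank (3+4)/2 = 3.5.
Treatment values → pooled ranks: 66→1, 77→5, 70→3.5
Rank sum = 1 + 5 + 3.5 = 9.5

9.5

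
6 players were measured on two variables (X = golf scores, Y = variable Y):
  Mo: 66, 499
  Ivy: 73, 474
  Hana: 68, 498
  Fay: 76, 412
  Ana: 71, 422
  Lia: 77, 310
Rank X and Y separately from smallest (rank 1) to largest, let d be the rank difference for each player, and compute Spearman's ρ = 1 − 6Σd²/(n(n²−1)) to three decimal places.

Ranks of variable 1: 1, 4, 2, 5, 3, 6
Ranks of variable 2: 6, 4, 5, 2, 3, 1
d = r₁ − r₂: -5, 0, -3, 3, 0, 5
d²: 25, 0, 9, 9, 0, 25; Σd² = 68
ρ = 1 − 6·68/(6·35) = 1 − 408/210 = -0.943

-0.943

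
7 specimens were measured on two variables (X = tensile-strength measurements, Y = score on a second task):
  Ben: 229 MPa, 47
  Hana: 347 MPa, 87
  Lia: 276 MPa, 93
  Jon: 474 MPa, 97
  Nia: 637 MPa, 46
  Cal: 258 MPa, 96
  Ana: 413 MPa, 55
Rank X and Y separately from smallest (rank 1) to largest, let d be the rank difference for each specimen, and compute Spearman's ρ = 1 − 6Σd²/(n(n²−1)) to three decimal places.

-0.107

Ranks of variable 1: 1, 4, 3, 6, 7, 2, 5
Ranks of variable 2: 2, 4, 5, 7, 1, 6, 3
d = r₁ − r₂: -1, 0, -2, -1, 6, -4, 2
d²: 1, 0, 4, 1, 36, 16, 4; Σd² = 62
ρ = 1 − 6·62/(7·48) = 1 − 372/336 = -0.107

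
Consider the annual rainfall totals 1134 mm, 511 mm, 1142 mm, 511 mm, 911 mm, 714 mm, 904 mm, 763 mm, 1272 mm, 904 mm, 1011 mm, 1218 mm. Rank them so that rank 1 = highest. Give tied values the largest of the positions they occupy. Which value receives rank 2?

Sorted (descending): 1272, 1218, 1142, 1134, 1011, 911, 904, 904, 763, 714, 511, 511
The 2 values of 904 occupy positions 7–8 → each gets rank 8.
The 2 values of 511 occupy positions 11–12 → each gets rank 12.
Rank 2 → value 1218.

1218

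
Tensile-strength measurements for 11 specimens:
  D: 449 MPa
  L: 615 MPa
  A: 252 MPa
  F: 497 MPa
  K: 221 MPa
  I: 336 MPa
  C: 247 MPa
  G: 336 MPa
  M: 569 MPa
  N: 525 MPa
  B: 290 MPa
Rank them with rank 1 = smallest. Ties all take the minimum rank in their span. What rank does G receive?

Sorted (ascending): 221, 247, 252, 290, 336, 336, 449, 497, 525, 569, 615
The 2 values of 336 occupy positions 5–6 → each gets rank 5.
G has value 336 MPa → rank 5.

5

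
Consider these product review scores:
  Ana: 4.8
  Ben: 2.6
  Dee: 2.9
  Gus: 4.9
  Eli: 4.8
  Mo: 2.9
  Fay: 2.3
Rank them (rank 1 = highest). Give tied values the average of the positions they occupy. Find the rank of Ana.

2.5

Sorted (descending): 4.9, 4.8, 4.8, 2.9, 2.9, 2.6, 2.3
The 2 values of 4.8 occupy positions 2–3 → average rank (2+3)/2 = 2.5.
The 2 values of 2.9 occupy positions 4–5 → average rank (4+5)/2 = 4.5.
Ana has value 4.8 → rank 2.5.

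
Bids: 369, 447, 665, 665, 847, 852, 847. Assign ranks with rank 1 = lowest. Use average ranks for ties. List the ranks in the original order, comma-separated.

Sorted (ascending): 369, 447, 665, 665, 847, 847, 852
The 2 values of 665 occupy positions 3–4 → average rank (3+4)/2 = 3.5.
The 2 values of 847 occupy positions 5–6 → average rank (5+6)/2 = 5.5.

1, 2, 3.5, 3.5, 5.5, 7, 5.5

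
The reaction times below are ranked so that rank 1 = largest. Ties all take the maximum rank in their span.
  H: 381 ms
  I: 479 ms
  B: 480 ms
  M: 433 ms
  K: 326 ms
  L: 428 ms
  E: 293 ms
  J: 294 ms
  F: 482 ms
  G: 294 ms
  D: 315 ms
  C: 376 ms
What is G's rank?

11

Sorted (descending): 482, 480, 479, 433, 428, 381, 376, 326, 315, 294, 294, 293
The 2 values of 294 occupy positions 10–11 → each gets rank 11.
G has value 294 ms → rank 11.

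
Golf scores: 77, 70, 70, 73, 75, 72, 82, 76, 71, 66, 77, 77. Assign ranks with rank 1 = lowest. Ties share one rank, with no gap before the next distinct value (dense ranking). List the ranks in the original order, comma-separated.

8, 2, 2, 5, 6, 4, 9, 7, 3, 1, 8, 8

Sorted (ascending): 66, 70, 70, 71, 72, 73, 75, 76, 77, 77, 77, 82
The 2 values of 70 share dense rank 2.
The 3 values of 77 share dense rank 8.
Remaining distinct values take the next consecutive integers.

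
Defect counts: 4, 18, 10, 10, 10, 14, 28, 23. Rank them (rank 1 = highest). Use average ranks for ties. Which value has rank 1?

28

Sorted (descending): 28, 23, 18, 14, 10, 10, 10, 4
The 3 values of 10 occupy positions 5–7 → average rank 6.
Rank 1 → value 28.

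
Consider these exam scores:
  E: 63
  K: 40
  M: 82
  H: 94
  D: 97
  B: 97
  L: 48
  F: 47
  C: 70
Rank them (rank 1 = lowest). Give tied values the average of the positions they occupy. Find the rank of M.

6

Sorted (ascending): 40, 47, 48, 63, 70, 82, 94, 97, 97
The 2 values of 97 occupy positions 8–9 → average rank (8+9)/2 = 8.5.
M has value 82 → rank 6.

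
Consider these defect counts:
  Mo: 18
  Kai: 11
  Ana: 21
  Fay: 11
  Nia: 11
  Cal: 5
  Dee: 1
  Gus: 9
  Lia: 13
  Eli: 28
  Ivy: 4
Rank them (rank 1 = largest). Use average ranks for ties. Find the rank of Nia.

Sorted (descending): 28, 21, 18, 13, 11, 11, 11, 9, 5, 4, 1
The 3 values of 11 occupy positions 5–7 → average rank 6.
Nia has value 11 → rank 6.

6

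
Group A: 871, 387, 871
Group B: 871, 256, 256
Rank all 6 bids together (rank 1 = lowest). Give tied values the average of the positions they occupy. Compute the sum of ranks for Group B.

Sorted (ascending): 256, 256, 387, 871, 871, 871
The 2 values of 256 occupy positions 1–2 → average rank (1+2)/2 = 1.5.
The 3 values of 871 occupy positions 4–6 → average rank 5.
Group B values → pooled ranks: 871→5, 256→1.5, 256→1.5
Rank sum = 5 + 1.5 + 1.5 = 8

8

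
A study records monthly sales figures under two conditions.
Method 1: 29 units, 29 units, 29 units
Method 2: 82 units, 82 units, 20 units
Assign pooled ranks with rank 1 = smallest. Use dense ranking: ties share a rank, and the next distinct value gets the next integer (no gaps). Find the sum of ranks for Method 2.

Sorted (ascending): 20, 29, 29, 29, 82, 82
The 3 values of 29 share dense rank 2.
The 2 values of 82 share dense rank 3.
Remaining distinct values take the next consecutive integers.
Method 2 values → pooled ranks: 82→3, 82→3, 20→1
Rank sum = 3 + 3 + 1 = 7

7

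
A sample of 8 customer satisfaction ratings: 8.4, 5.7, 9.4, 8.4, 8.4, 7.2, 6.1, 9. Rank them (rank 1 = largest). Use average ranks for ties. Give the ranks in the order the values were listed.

Sorted (descending): 9.4, 9, 8.4, 8.4, 8.4, 7.2, 6.1, 5.7
The 3 values of 8.4 occupy positions 3–5 → average rank 4.

4, 8, 1, 4, 4, 6, 7, 2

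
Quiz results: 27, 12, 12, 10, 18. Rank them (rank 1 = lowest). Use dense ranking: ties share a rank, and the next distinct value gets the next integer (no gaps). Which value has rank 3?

18

Sorted (ascending): 10, 12, 12, 18, 27
The 2 values of 12 share dense rank 2.
Remaining distinct values take the next consecutive integers.
Rank 3 → value 18.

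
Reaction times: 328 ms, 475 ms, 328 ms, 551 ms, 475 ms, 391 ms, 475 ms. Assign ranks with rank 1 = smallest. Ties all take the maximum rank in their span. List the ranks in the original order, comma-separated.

Sorted (ascending): 328, 328, 391, 475, 475, 475, 551
The 2 values of 328 occupy positions 1–2 → each gets rank 2.
The 3 values of 475 occupy positions 4–6 → each gets rank 6.

2, 6, 2, 7, 6, 3, 6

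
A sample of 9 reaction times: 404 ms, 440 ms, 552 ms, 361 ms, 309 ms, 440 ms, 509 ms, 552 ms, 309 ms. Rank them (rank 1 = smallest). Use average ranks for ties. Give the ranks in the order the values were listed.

4, 5.5, 8.5, 3, 1.5, 5.5, 7, 8.5, 1.5

Sorted (ascending): 309, 309, 361, 404, 440, 440, 509, 552, 552
The 2 values of 309 occupy positions 1–2 → average rank (1+2)/2 = 1.5.
The 2 values of 440 occupy positions 5–6 → average rank (5+6)/2 = 5.5.
The 2 values of 552 occupy positions 8–9 → average rank (8+9)/2 = 8.5.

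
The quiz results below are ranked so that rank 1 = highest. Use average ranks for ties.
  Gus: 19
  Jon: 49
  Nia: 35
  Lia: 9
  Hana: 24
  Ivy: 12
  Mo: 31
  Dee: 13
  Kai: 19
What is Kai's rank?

5.5

Sorted (descending): 49, 35, 31, 24, 19, 19, 13, 12, 9
The 2 values of 19 occupy positions 5–6 → average rank (5+6)/2 = 5.5.
Kai has value 19 → rank 5.5.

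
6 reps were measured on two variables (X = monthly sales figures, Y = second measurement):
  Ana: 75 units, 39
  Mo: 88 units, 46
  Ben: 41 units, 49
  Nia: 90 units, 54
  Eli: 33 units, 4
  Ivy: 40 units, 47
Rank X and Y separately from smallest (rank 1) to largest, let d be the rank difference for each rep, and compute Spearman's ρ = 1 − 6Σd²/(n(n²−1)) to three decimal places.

Ranks of variable 1: 4, 5, 3, 6, 1, 2
Ranks of variable 2: 2, 3, 5, 6, 1, 4
d = r₁ − r₂: 2, 2, -2, 0, 0, -2
d²: 4, 4, 4, 0, 0, 4; Σd² = 16
ρ = 1 − 6·16/(6·35) = 1 − 96/210 = 0.543

0.543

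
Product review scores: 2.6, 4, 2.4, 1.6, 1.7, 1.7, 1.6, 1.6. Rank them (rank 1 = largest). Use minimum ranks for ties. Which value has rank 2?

2.6

Sorted (descending): 4, 2.6, 2.4, 1.7, 1.7, 1.6, 1.6, 1.6
The 2 values of 1.7 occupy positions 4–5 → each gets rank 4.
The 3 values of 1.6 occupy positions 6–8 → each gets rank 6.
Rank 2 → value 2.6.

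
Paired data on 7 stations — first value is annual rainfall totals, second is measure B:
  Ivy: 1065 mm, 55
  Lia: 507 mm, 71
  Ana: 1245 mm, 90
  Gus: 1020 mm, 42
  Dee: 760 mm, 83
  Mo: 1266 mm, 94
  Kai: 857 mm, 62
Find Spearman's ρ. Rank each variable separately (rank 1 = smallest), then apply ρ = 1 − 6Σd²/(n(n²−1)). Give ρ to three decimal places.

0.357

Ranks of variable 1: 5, 1, 6, 4, 2, 7, 3
Ranks of variable 2: 2, 4, 6, 1, 5, 7, 3
d = r₁ − r₂: 3, -3, 0, 3, -3, 0, 0
d²: 9, 9, 0, 9, 9, 0, 0; Σd² = 36
ρ = 1 − 6·36/(7·48) = 1 − 216/336 = 0.357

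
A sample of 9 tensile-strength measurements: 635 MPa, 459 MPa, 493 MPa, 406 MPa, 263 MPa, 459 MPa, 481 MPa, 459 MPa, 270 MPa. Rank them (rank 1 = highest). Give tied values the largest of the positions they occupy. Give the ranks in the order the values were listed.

1, 6, 2, 7, 9, 6, 3, 6, 8

Sorted (descending): 635, 493, 481, 459, 459, 459, 406, 270, 263
The 3 values of 459 occupy positions 4–6 → each gets rank 6.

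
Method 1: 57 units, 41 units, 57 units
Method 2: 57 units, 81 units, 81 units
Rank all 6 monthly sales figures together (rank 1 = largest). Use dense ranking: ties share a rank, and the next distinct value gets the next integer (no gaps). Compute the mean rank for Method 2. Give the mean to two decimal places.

1.33

Sorted (descending): 81, 81, 57, 57, 57, 41
The 2 values of 81 share dense rank 1.
The 3 values of 57 share dense rank 2.
Remaining distinct values take the next consecutive integers.
Method 2 values → pooled ranks: 57→2, 81→1, 81→1
Mean rank = (2 + 1 + 1) / 3 = 1.33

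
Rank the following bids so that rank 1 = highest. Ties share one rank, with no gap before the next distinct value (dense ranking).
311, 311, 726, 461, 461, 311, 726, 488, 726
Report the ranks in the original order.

Sorted (descending): 726, 726, 726, 488, 461, 461, 311, 311, 311
The 3 values of 726 share dense rank 1.
The 2 values of 461 share dense rank 3.
The 3 values of 311 share dense rank 4.
Remaining distinct values take the next consecutive integers.

4, 4, 1, 3, 3, 4, 1, 2, 1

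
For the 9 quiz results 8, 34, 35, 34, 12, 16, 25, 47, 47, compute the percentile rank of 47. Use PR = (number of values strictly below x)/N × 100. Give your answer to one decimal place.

N = 9.
Strictly below 47: 7. Equal to 47: 2.
PR = 7/9 × 100 = 77.8

77.8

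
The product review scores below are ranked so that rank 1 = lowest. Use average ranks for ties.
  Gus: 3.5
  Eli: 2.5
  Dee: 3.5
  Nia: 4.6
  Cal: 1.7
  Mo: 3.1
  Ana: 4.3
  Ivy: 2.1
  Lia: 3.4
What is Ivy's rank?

Sorted (ascending): 1.7, 2.1, 2.5, 3.1, 3.4, 3.5, 3.5, 4.3, 4.6
The 2 values of 3.5 occupy positions 6–7 → average rank (6+7)/2 = 6.5.
Ivy has value 2.1 → rank 2.

2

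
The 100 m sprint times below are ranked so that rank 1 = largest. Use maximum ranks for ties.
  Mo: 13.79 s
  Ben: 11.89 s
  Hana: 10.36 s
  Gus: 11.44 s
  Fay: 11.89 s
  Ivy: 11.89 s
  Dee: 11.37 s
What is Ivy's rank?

Sorted (descending): 13.79, 11.89, 11.89, 11.89, 11.44, 11.37, 10.36
The 3 values of 11.89 occupy positions 2–4 → each gets rank 4.
Ivy has value 11.89 s → rank 4.

4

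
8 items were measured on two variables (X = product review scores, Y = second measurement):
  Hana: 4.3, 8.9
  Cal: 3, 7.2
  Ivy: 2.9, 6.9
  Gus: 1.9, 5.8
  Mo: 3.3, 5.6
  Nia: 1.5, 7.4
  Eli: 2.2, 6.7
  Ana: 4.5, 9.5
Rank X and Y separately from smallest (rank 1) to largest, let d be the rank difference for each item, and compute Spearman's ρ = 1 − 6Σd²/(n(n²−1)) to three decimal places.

Ranks of variable 1: 7, 5, 4, 2, 6, 1, 3, 8
Ranks of variable 2: 7, 5, 4, 2, 1, 6, 3, 8
d = r₁ − r₂: 0, 0, 0, 0, 5, -5, 0, 0
d²: 0, 0, 0, 0, 25, 25, 0, 0; Σd² = 50
ρ = 1 − 6·50/(8·63) = 1 − 300/504 = 0.405

0.405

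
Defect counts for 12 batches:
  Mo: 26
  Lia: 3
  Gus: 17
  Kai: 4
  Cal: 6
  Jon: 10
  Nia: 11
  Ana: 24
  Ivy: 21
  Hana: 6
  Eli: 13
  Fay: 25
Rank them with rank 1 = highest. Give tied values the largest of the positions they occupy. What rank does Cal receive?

Sorted (descending): 26, 25, 24, 21, 17, 13, 11, 10, 6, 6, 4, 3
The 2 values of 6 occupy positions 9–10 → each gets rank 10.
Cal has value 6 → rank 10.

10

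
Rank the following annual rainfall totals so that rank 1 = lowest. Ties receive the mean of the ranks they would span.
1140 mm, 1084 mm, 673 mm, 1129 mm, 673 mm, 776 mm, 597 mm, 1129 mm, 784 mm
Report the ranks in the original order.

9, 6, 2.5, 7.5, 2.5, 4, 1, 7.5, 5

Sorted (ascending): 597, 673, 673, 776, 784, 1084, 1129, 1129, 1140
The 2 values of 673 occupy positions 2–3 → average rank (2+3)/2 = 2.5.
The 2 values of 1129 occupy positions 7–8 → average rank (7+8)/2 = 7.5.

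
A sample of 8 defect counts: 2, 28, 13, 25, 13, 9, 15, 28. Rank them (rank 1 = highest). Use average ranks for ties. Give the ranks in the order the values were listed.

8, 1.5, 5.5, 3, 5.5, 7, 4, 1.5

Sorted (descending): 28, 28, 25, 15, 13, 13, 9, 2
The 2 values of 28 occupy positions 1–2 → average rank (1+2)/2 = 1.5.
The 2 values of 13 occupy positions 5–6 → average rank (5+6)/2 = 5.5.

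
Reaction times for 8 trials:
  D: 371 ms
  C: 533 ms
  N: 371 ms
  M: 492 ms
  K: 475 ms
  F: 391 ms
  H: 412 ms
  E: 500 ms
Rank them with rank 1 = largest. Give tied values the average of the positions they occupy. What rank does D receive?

7.5

Sorted (descending): 533, 500, 492, 475, 412, 391, 371, 371
The 2 values of 371 occupy positions 7–8 → average rank (7+8)/2 = 7.5.
D has value 371 ms → rank 7.5.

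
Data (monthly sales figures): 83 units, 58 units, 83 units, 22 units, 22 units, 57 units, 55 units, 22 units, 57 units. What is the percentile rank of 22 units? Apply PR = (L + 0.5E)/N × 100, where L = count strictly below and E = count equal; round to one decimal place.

N = 9.
Strictly below 22: 0. Equal to 22: 3.
PR = (0 + 0.5·3)/9 × 100 = 16.7

16.7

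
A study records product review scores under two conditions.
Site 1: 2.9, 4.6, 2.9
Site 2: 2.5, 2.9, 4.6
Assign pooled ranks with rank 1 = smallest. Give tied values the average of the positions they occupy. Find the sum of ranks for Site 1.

Sorted (ascending): 2.5, 2.9, 2.9, 2.9, 4.6, 4.6
The 3 values of 2.9 occupy positions 2–4 → average rank 3.
The 2 values of 4.6 occupy positions 5–6 → average rank (5+6)/2 = 5.5.
Site 1 values → pooled ranks: 2.9→3, 4.6→5.5, 2.9→3
Rank sum = 3 + 5.5 + 3 = 11.5

11.5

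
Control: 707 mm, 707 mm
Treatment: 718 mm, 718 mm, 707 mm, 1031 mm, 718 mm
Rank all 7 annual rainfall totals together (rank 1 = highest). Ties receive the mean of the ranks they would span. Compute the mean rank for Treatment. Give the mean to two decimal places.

Sorted (descending): 1031, 718, 718, 718, 707, 707, 707
The 3 values of 718 occupy positions 2–4 → average rank 3.
The 3 values of 707 occupy positions 5–7 → average rank 6.
Treatment values → pooled ranks: 718→3, 718→3, 707→6, 1031→1, 718→3
Mean rank = (3 + 3 + 6 + 1 + 3) / 5 = 3.20

3.20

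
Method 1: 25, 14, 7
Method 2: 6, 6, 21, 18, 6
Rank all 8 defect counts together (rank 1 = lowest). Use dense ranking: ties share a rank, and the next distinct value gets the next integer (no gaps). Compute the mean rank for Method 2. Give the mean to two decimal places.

2.40

Sorted (ascending): 6, 6, 6, 7, 14, 18, 21, 25
The 3 values of 6 share dense rank 1.
Remaining distinct values take the next consecutive integers.
Method 2 values → pooled ranks: 6→1, 6→1, 21→5, 18→4, 6→1
Mean rank = (1 + 1 + 5 + 4 + 1) / 5 = 2.40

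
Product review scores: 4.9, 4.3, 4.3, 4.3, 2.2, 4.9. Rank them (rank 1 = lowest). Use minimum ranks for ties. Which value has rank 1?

2.2

Sorted (ascending): 2.2, 4.3, 4.3, 4.3, 4.9, 4.9
The 3 values of 4.3 occupy positions 2–4 → each gets rank 2.
The 2 values of 4.9 occupy positions 5–6 → each gets rank 5.
Rank 1 → value 2.2.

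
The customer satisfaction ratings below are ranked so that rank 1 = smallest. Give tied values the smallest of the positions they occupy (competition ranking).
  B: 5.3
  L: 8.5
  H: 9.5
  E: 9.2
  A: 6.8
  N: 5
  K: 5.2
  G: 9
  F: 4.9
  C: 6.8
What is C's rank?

5

Sorted (ascending): 4.9, 5, 5.2, 5.3, 6.8, 6.8, 8.5, 9, 9.2, 9.5
The 2 values of 6.8 occupy positions 5–6 → each gets rank 5.
C has value 6.8 → rank 5.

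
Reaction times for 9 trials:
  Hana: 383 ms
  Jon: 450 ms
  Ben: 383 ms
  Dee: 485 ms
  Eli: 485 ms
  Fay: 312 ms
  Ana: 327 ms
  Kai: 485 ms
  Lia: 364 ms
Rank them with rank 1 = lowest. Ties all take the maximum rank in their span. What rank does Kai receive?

Sorted (ascending): 312, 327, 364, 383, 383, 450, 485, 485, 485
The 2 values of 383 occupy positions 4–5 → each gets rank 5.
The 3 values of 485 occupy positions 7–9 → each gets rank 9.
Kai has value 485 ms → rank 9.

9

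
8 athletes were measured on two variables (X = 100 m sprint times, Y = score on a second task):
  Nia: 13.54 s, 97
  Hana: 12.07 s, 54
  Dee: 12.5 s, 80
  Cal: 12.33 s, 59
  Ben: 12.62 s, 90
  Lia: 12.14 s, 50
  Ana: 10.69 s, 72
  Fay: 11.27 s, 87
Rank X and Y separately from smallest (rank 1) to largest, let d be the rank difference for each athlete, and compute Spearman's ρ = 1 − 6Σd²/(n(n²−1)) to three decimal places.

0.524

Ranks of variable 1: 8, 3, 6, 5, 7, 4, 1, 2
Ranks of variable 2: 8, 2, 5, 3, 7, 1, 4, 6
d = r₁ − r₂: 0, 1, 1, 2, 0, 3, -3, -4
d²: 0, 1, 1, 4, 0, 9, 9, 16; Σd² = 40
ρ = 1 − 6·40/(8·63) = 1 − 240/504 = 0.524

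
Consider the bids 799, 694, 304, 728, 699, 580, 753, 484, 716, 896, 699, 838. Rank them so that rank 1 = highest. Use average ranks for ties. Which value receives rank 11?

Sorted (descending): 896, 838, 799, 753, 728, 716, 699, 699, 694, 580, 484, 304
The 2 values of 699 occupy positions 7–8 → average rank (7+8)/2 = 7.5.
Rank 11 → value 484.

484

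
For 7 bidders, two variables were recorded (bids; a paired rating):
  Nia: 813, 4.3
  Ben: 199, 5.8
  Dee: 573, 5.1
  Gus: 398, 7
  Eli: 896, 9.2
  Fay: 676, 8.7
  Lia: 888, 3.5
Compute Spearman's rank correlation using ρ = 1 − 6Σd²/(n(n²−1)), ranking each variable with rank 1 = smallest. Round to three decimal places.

Ranks of variable 1: 5, 1, 3, 2, 7, 4, 6
Ranks of variable 2: 2, 4, 3, 5, 7, 6, 1
d = r₁ − r₂: 3, -3, 0, -3, 0, -2, 5
d²: 9, 9, 0, 9, 0, 4, 25; Σd² = 56
ρ = 1 − 6·56/(7·48) = 1 − 336/336 = 0.000

0.000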